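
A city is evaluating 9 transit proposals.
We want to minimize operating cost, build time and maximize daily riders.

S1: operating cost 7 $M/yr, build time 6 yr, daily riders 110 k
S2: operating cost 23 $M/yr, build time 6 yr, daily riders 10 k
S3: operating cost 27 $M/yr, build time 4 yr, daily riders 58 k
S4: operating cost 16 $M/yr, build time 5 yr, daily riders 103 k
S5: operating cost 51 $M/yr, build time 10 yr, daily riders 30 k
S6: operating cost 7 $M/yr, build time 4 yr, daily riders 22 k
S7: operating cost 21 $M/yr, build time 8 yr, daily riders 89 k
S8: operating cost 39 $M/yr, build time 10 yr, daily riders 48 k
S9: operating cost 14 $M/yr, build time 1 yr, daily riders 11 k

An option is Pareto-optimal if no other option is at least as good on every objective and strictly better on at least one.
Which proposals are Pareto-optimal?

S1, S3, S4, S6, S9

S1: not dominated (best daily riders).
S2: dominated by S1 (operating cost 7≤23, build time 6≤6, daily riders 110≥10).
S3: not dominated.
S4: not dominated.
S5: dominated by S1 (operating cost 7≤51, build time 6≤10, daily riders 110≥30).
S6: not dominated.
S7: dominated by S1 (operating cost 7≤21, build time 6≤8, daily riders 110≥89).
S8: dominated by S1 (operating cost 7≤39, build time 6≤10, daily riders 110≥48).
S9: not dominated (best build time).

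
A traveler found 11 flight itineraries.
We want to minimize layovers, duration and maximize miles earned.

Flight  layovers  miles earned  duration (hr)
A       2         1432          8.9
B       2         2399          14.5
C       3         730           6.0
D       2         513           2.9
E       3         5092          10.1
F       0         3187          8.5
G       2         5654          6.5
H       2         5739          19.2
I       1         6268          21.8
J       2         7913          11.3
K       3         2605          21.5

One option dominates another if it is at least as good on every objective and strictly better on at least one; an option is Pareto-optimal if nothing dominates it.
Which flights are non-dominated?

C, D, F, G, I, J

A: dominated by F (layovers 0≤2, miles earned 3187≥1432, duration 8.5≤8.9).
B: dominated by F (layovers 0≤2, miles earned 3187≥2399, duration 8.5≤14.5).
C: not dominated.
D: not dominated (best duration).
E: dominated by G (layovers 2≤3, miles earned 5654≥5092, duration 6.5≤10.1).
F: not dominated (best layovers).
G: not dominated.
H: dominated by J (layovers 2≤2, miles earned 7913≥5739, duration 11.3≤19.2).
I: not dominated.
J: not dominated (best miles earned).
K: dominated by E (layovers 3≤3, miles earned 5092≥2605, duration 10.1≤21.5).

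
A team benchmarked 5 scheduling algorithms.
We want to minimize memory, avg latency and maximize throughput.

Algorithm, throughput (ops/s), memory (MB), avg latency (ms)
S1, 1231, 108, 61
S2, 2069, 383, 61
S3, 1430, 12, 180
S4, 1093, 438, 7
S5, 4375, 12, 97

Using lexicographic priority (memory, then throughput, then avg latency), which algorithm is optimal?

S5

First minimize memory: best is 12, kept {S3, S5}.
Then maximize throughput: best is 4375, kept {S5}.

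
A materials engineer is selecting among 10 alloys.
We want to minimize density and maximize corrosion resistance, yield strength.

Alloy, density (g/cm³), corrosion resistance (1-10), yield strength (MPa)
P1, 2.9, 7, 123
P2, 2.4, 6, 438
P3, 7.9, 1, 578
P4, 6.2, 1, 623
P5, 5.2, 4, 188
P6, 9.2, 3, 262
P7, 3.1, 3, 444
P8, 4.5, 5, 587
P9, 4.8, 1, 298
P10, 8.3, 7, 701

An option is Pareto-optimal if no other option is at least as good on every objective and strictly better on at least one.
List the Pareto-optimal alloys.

P1: not dominated.
P2: not dominated (best density).
P3: dominated by P4 (density 6.2≤7.9, corrosion resistance 1≥1, yield strength 623≥578).
P4: not dominated.
P5: dominated by P2 (density 2.4≤5.2, corrosion resistance 6≥4, yield strength 438≥188).
P6: dominated by P2 (density 2.4≤9.2, corrosion resistance 6≥3, yield strength 438≥262).
P7: not dominated.
P8: not dominated.
P9: dominated by P2 (density 2.4≤4.8, corrosion resistance 6≥1, yield strength 438≥298).
P10: not dominated (best yield strength).

P1, P2, P4, P7, P8, P10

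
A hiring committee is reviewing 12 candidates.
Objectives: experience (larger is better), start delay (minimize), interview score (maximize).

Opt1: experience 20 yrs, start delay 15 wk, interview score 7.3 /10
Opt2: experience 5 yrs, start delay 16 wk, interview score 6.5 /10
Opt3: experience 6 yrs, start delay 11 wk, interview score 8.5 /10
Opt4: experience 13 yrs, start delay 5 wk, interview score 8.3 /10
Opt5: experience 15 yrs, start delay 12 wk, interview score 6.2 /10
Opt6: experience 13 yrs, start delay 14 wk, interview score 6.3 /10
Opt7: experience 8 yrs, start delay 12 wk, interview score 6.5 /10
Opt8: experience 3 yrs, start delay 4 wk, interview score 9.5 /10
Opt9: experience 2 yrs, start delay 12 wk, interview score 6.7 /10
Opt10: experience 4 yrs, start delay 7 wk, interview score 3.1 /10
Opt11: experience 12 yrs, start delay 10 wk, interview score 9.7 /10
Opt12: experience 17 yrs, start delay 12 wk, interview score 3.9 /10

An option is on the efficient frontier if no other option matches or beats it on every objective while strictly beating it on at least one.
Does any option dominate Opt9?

Opt3 vs Opt9: experience 6≥2, start delay 11≤12, interview score 8.5≥6.7 — Opt3 is at least as good on every objective and strictly better on at least one, so Opt3 dominates Opt9.

Yes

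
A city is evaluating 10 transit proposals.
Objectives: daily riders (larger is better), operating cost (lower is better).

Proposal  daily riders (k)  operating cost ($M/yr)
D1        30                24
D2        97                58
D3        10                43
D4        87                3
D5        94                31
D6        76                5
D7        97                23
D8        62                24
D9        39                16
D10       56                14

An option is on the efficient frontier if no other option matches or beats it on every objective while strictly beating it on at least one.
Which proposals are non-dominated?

D4, D7

D1: dominated by D4 (daily riders 87≥30, operating cost 3≤24).
D2: dominated by D7 (daily riders 97≥97, operating cost 23≤58).
D3: dominated by D1 (daily riders 30≥10, operating cost 24≤43).
D4: not dominated (best operating cost).
D5: dominated by D7 (daily riders 97≥94, operating cost 23≤31).
D6: dominated by D4 (daily riders 87≥76, operating cost 3≤5).
D7: not dominated.
D8: dominated by D4 (daily riders 87≥62, operating cost 3≤24).
D9: dominated by D4 (daily riders 87≥39, operating cost 3≤16).
D10: dominated by D4 (daily riders 87≥56, operating cost 3≤14).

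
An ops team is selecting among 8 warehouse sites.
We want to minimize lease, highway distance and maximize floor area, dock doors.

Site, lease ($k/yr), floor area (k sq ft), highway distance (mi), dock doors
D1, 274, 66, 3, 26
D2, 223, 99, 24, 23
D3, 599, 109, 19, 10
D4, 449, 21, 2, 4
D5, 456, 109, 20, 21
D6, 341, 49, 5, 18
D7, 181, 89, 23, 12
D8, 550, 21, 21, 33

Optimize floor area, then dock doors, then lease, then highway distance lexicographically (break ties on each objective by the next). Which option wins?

D5

First maximize floor area: best is 109, kept {D3, D5}.
Then maximize dock doors: best is 21, kept {D5}.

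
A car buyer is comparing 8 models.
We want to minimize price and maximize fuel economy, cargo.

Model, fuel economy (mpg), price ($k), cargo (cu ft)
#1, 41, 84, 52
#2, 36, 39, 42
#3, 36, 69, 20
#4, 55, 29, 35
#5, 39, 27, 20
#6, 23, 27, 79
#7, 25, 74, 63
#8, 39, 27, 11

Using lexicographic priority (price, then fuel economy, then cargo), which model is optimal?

First minimize price: best is 27, kept {#5, #6, #8}.
Then maximize fuel economy: best is 39, kept {#5, #8}.
Then maximize cargo: best is 20, kept {#5}.

#5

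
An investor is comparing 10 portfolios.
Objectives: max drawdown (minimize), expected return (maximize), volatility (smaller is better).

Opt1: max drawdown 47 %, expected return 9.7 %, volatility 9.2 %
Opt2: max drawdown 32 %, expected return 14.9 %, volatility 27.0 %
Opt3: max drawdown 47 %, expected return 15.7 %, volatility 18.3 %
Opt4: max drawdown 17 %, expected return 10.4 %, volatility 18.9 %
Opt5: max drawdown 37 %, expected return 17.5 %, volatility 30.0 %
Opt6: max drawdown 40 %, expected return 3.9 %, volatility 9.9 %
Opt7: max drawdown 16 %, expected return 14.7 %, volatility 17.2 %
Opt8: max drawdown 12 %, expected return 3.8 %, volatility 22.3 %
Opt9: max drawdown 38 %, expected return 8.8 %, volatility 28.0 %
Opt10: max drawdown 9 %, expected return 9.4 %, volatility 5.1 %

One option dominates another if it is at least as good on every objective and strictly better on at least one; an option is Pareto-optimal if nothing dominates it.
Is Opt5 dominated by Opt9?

No

Opt9 vs Opt5: Opt9 is worse on max drawdown (38 vs 37), so it does not dominate Opt5.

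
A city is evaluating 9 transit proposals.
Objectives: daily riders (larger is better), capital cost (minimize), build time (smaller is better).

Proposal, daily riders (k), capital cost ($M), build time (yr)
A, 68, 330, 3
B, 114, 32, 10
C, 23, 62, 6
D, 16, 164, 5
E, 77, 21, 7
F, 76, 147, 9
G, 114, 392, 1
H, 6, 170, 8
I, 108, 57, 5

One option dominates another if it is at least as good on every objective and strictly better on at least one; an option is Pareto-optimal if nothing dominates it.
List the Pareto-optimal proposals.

A: not dominated.
B: not dominated.
C: dominated by I (daily riders 108≥23, capital cost 57≤62, build time 5≤6).
D: dominated by I (daily riders 108≥16, capital cost 57≤164, build time 5≤5).
E: not dominated (best capital cost).
F: dominated by E (daily riders 77≥76, capital cost 21≤147, build time 7≤9).
G: not dominated (best build time).
H: dominated by C (daily riders 23≥6, capital cost 62≤170, build time 6≤8).
I: not dominated.

A, B, E, G, I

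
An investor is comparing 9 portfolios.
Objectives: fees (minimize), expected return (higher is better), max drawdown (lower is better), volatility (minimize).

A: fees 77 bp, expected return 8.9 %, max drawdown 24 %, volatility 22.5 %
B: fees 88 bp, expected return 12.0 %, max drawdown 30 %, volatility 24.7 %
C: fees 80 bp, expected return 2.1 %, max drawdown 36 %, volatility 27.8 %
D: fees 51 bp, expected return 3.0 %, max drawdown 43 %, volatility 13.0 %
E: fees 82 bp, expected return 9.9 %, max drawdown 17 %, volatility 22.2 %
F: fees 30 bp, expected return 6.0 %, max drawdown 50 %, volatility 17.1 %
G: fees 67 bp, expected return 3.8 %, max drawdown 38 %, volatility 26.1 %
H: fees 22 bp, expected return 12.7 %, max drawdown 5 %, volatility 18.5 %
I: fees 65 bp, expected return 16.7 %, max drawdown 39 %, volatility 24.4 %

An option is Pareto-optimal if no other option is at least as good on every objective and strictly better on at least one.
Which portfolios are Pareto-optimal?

A: dominated by H (fees 22≤77, expected return 12.7≥8.9, max drawdown 5≤24, volatility 18.5≤22.5).
B: dominated by H (fees 22≤88, expected return 12.7≥12.0, max drawdown 5≤30, volatility 18.5≤24.7).
C: dominated by A (fees 77≤80, expected return 8.9≥2.1, max drawdown 24≤36, volatility 22.5≤27.8).
D: not dominated (best volatility).
E: dominated by H (fees 22≤82, expected return 12.7≥9.9, max drawdown 5≤17, volatility 18.5≤22.2).
F: not dominated.
G: dominated by H (fees 22≤67, expected return 12.7≥3.8, max drawdown 5≤38, volatility 18.5≤26.1).
H: not dominated (best fees).
I: not dominated (best expected return).

D, F, H, I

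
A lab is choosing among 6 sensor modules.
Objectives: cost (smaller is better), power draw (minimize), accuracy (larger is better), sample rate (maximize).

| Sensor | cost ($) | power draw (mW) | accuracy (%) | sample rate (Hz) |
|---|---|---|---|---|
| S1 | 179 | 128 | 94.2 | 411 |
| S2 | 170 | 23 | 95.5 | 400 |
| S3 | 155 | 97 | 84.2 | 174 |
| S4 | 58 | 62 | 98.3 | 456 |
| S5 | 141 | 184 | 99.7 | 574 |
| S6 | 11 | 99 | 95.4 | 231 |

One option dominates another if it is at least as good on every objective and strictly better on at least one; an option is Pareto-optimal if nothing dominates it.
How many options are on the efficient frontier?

S1: dominated by S4 (cost 58≤179, power draw 62≤128, accuracy 98.3≥94.2, sample rate 456≥411).
S2: not dominated (best power draw).
S3: dominated by S4 (cost 58≤155, power draw 62≤97, accuracy 98.3≥84.2, sample rate 456≥174).
S4: not dominated.
S5: not dominated (best accuracy).
S6: not dominated (best cost).
Pareto-optimal: S2, S4, S5, S6 → 4.

4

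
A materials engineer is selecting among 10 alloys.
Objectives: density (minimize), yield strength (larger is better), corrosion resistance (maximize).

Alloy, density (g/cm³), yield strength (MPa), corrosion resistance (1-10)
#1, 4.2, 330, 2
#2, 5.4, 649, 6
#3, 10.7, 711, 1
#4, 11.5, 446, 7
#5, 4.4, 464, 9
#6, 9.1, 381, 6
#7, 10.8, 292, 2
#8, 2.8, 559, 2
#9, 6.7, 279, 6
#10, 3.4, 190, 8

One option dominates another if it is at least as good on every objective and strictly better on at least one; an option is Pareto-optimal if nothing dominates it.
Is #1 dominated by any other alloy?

#8 vs #1: density 2.8≤4.2, yield strength 559≥330, corrosion resistance 2≥2 — #8 is at least as good on every objective and strictly better on at least one, so #8 dominates #1.

Yes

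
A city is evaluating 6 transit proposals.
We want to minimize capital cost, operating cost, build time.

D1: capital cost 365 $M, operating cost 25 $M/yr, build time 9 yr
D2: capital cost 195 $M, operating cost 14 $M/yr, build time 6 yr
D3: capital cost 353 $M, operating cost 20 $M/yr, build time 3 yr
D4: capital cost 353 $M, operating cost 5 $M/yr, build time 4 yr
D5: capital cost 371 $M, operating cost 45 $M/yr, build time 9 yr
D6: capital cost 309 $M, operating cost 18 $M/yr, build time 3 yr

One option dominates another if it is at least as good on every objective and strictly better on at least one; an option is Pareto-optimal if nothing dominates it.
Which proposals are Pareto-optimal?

D1: dominated by D2 (capital cost 195≤365, operating cost 14≤25, build time 6≤9).
D2: not dominated (best capital cost).
D3: dominated by D6 (capital cost 309≤353, operating cost 18≤20, build time 3≤3).
D4: not dominated (best operating cost).
D5: dominated by D1 (capital cost 365≤371, operating cost 25≤45, build time 9≤9).
D6: not dominated.

D2, D4, D6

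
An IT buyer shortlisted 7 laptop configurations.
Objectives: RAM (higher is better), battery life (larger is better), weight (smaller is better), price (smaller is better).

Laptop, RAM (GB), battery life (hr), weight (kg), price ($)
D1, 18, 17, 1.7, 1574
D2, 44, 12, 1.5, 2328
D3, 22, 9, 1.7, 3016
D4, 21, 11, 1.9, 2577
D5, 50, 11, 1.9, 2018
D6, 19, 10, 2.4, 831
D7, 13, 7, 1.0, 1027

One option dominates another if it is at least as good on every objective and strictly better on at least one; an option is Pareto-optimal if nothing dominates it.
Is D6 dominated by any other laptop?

No

D1: worse on RAM (18 vs 19).
D2: worse on price (2328 vs 831).
D3: worse on battery life (9 vs 10).
D4: worse on price (2577 vs 831).
D5: worse on price (2018 vs 831).
D7: worse on RAM (13 vs 19).
No option is at least as good as D6 on every objective and strictly better on one.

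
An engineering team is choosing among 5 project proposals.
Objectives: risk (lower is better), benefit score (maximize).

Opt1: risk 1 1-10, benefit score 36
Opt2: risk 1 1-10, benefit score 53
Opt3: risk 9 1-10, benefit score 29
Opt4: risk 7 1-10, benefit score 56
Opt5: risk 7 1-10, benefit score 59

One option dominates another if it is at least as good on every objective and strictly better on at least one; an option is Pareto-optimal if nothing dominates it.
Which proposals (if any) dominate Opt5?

Opt1: worse on benefit score (36 vs 59).
Opt2: worse on benefit score (53 vs 59).
Opt3: worse on risk (9 vs 7).
Opt4: worse on benefit score (56 vs 59).
No option dominates Opt5.

none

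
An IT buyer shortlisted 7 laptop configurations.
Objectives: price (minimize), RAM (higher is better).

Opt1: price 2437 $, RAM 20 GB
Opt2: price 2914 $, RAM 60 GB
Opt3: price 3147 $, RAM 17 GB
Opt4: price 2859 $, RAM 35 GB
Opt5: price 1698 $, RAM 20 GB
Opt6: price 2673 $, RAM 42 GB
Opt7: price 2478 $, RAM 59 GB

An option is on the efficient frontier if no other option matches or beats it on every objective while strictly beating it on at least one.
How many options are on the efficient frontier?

3

Opt1: dominated by Opt5 (price 1698≤2437, RAM 20≥20).
Opt2: not dominated (best RAM).
Opt3: dominated by Opt1 (price 2437≤3147, RAM 20≥17).
Opt4: dominated by Opt6 (price 2673≤2859, RAM 42≥35).
Opt5: not dominated (best price).
Opt6: dominated by Opt7 (price 2478≤2673, RAM 59≥42).
Opt7: not dominated.
Pareto-optimal: Opt2, Opt5, Opt7 → 3.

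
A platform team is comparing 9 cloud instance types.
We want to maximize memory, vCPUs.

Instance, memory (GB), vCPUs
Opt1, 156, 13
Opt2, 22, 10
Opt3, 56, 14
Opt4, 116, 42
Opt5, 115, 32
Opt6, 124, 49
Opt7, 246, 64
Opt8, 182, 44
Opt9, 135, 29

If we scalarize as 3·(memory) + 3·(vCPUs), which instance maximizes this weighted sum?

Opt1: 3·156 + 3·13 = 507
Opt2: 3·22 + 3·10 = 96
Opt3: 3·56 + 3·14 = 210
Opt4: 3·116 + 3·42 = 474
Opt5: 3·115 + 3·32 = 441
Opt6: 3·124 + 3·49 = 519
Opt7: 3·246 + 3·64 = 930
Opt8: 3·182 + 3·44 = 678
Opt9: 3·135 + 3·29 = 492
Highest: Opt7 at 930.

Opt7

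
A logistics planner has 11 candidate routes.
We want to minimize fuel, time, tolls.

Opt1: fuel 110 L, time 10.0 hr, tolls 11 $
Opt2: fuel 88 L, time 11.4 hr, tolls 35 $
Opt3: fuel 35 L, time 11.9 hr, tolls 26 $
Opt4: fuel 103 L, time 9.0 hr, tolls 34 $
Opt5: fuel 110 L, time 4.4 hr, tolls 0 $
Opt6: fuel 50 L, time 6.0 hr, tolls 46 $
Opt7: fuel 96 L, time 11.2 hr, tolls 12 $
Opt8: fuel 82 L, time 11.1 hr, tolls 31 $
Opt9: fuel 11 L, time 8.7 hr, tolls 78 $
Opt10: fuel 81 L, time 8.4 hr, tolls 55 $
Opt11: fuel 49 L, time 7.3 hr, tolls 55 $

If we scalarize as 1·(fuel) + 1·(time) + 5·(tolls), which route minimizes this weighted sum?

Opt1: 1·110 + 1·10.0 + 5·11 = 175.0
Opt2: 1·88 + 1·11.4 + 5·35 = 274.4
Opt3: 1·35 + 1·11.9 + 5·26 = 176.9
Opt4: 1·103 + 1·9.0 + 5·34 = 282.0
Opt5: 1·110 + 1·4.4 + 5·0 = 114.4
Opt6: 1·50 + 1·6.0 + 5·46 = 286.0
Opt7: 1·96 + 1·11.2 + 5·12 = 167.2
Opt8: 1·82 + 1·11.1 + 5·31 = 248.1
Opt9: 1·11 + 1·8.7 + 5·78 = 409.7
Opt10: 1·81 + 1·8.4 + 5·55 = 364.4
Opt11: 1·49 + 1·7.3 + 5·55 = 331.3
Lowest: Opt5 at 114.4.

Opt5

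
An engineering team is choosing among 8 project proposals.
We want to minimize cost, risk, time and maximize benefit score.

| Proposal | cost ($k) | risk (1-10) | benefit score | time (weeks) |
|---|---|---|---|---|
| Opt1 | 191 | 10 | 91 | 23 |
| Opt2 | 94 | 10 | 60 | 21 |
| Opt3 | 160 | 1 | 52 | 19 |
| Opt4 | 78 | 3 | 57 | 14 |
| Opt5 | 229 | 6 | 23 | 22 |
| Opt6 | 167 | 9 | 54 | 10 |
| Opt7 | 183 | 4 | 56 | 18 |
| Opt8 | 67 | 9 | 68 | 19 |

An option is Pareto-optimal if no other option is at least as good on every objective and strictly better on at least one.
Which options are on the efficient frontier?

Opt1, Opt3, Opt4, Opt6, Opt8

Opt1: not dominated (best benefit score).
Opt2: dominated by Opt8 (cost 67≤94, risk 9≤10, benefit score 68≥60, time 19≤21).
Opt3: not dominated (best risk).
Opt4: not dominated.
Opt5: dominated by Opt3 (cost 160≤229, risk 1≤6, benefit score 52≥23, time 19≤22).
Opt6: not dominated (best time).
Opt7: dominated by Opt4 (cost 78≤183, risk 3≤4, benefit score 57≥56, time 14≤18).
Opt8: not dominated (best cost).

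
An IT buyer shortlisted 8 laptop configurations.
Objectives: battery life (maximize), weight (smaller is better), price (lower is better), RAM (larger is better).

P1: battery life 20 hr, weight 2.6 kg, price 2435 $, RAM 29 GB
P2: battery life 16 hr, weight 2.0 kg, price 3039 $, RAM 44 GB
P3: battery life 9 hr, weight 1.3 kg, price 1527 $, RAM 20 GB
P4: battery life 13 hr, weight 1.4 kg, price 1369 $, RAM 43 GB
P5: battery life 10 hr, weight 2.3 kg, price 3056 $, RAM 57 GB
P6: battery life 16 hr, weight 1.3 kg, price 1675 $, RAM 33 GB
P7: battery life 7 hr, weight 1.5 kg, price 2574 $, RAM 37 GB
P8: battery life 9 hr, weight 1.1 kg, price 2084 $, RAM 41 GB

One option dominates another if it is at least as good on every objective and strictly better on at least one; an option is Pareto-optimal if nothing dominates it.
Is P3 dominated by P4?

No

P4 vs P3: P4 is worse on weight (1.4 vs 1.3), so it does not dominate P3.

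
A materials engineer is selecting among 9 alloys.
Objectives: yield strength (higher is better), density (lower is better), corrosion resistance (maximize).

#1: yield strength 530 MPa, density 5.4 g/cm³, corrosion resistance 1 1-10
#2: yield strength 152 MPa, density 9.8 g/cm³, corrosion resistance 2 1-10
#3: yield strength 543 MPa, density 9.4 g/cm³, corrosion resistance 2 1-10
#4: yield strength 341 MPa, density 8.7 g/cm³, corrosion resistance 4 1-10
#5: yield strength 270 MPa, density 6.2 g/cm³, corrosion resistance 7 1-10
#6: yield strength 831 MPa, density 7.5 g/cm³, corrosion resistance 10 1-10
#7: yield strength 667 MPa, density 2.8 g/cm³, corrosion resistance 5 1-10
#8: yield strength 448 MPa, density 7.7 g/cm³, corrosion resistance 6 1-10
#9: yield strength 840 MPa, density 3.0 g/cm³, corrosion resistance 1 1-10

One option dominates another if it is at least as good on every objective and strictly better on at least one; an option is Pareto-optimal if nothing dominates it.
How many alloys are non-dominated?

4

#1: dominated by #7 (yield strength 667≥530, density 2.8≤5.4, corrosion resistance 5≥1).
#2: dominated by #3 (yield strength 543≥152, density 9.4≤9.8, corrosion resistance 2≥2).
#3: dominated by #6 (yield strength 831≥543, density 7.5≤9.4, corrosion resistance 10≥2).
#4: dominated by #6 (yield strength 831≥341, density 7.5≤8.7, corrosion resistance 10≥4).
#5: not dominated.
#6: not dominated (best corrosion resistance).
#7: not dominated (best density).
#8: dominated by #6 (yield strength 831≥448, density 7.5≤7.7, corrosion resistance 10≥6).
#9: not dominated (best yield strength).
Pareto-optimal: #5, #6, #7, #9 → 4.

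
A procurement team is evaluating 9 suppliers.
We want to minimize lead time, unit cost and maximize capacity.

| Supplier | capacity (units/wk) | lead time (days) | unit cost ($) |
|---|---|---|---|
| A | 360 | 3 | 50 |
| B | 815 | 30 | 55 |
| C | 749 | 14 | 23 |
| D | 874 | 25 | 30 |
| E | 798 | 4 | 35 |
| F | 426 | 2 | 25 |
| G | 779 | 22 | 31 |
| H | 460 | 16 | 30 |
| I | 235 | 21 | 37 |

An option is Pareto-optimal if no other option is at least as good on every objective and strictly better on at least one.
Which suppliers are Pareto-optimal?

A: dominated by F (capacity 426≥360, lead time 2≤3, unit cost 25≤50).
B: dominated by D (capacity 874≥815, lead time 25≤30, unit cost 30≤55).
C: not dominated (best unit cost).
D: not dominated (best capacity).
E: not dominated.
F: not dominated (best lead time).
G: not dominated.
H: dominated by C (capacity 749≥460, lead time 14≤16, unit cost 23≤30).
I: dominated by C (capacity 749≥235, lead time 14≤21, unit cost 23≤37).

C, D, E, F, G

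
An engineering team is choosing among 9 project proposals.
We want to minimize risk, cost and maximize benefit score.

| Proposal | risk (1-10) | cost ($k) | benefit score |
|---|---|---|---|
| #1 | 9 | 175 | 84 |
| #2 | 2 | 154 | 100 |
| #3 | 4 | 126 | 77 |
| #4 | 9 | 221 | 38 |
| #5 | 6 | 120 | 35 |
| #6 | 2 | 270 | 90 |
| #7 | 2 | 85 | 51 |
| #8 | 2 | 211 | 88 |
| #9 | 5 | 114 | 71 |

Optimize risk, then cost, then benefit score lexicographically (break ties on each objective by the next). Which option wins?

#7

First minimize risk: best is 2, kept {#2, #6, #7, #8}.
Then minimize cost: best is 85, kept {#7}.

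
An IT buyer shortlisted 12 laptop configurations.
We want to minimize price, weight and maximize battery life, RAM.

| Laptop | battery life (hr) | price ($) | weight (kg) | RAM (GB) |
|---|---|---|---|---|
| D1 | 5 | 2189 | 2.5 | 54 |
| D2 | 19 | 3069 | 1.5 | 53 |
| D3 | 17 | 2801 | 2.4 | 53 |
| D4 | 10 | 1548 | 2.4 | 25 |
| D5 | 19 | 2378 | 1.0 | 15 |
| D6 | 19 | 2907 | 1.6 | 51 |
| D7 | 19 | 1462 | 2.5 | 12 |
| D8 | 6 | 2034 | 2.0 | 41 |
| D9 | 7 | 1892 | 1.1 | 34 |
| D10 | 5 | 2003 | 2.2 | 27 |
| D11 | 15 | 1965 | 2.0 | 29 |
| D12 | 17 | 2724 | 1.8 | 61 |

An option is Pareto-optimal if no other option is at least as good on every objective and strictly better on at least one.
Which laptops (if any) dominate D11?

none

D1: worse on battery life (5 vs 15).
D2: worse on price (3069 vs 1965).
D3: worse on price (2801 vs 1965).
D4: worse on battery life (10 vs 15).
D5: worse on price (2378 vs 1965).
D6: worse on price (2907 vs 1965).
D7: worse on weight (2.5 vs 2.0).
D8: worse on battery life (6 vs 15).
D9: worse on battery life (7 vs 15).
D10: worse on battery life (5 vs 15).
D12: worse on price (2724 vs 1965).
No option dominates D11.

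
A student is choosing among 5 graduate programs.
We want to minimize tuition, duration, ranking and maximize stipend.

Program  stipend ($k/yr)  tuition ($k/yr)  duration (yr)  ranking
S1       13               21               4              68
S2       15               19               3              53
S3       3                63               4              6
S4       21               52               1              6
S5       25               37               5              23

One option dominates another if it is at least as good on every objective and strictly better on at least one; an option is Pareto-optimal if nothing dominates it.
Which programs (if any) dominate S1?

S2: stipend 15≥13, tuition 19≤21, duration 3≤4, ranking 53≤68 — dominates S1.
Others (S3, S4, S5) are each worse than S1 on at least one objective.

S2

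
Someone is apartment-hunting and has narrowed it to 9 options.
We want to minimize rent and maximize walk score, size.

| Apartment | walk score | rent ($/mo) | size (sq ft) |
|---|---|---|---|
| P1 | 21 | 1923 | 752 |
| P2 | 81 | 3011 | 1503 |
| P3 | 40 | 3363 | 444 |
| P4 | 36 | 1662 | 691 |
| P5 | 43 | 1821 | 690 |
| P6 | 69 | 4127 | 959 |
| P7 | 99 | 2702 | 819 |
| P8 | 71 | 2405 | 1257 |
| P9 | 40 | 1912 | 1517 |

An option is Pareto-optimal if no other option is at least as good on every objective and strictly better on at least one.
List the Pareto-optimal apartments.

P1: dominated by P9 (walk score 40≥21, rent 1912≤1923, size 1517≥752).
P2: not dominated.
P3: dominated by P2 (walk score 81≥40, rent 3011≤3363, size 1503≥444).
P4: not dominated (best rent).
P5: not dominated.
P6: dominated by P2 (walk score 81≥69, rent 3011≤4127, size 1503≥959).
P7: not dominated (best walk score).
P8: not dominated.
P9: not dominated (best size).

P2, P4, P5, P7, P8, P9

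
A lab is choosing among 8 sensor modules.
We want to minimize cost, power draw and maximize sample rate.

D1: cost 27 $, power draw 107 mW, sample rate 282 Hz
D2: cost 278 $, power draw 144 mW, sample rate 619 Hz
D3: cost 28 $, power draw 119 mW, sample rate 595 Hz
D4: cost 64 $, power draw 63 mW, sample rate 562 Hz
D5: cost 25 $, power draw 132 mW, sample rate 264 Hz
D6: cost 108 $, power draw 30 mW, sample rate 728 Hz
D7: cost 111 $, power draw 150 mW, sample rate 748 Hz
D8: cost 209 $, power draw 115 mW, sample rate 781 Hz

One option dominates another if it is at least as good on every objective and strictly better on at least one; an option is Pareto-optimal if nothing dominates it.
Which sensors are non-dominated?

D1, D3, D4, D5, D6, D7, D8

D1: not dominated.
D2: dominated by D6 (cost 108≤278, power draw 30≤144, sample rate 728≥619).
D3: not dominated.
D4: not dominated.
D5: not dominated (best cost).
D6: not dominated (best power draw).
D7: not dominated.
D8: not dominated (best sample rate).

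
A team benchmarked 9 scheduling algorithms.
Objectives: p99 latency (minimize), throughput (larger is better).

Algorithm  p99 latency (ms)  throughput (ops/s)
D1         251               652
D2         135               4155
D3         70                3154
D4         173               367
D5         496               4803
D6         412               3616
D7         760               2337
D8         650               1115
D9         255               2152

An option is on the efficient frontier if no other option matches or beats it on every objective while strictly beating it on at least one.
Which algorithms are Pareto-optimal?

D2, D3, D5

D1: dominated by D2 (p99 latency 135≤251, throughput 4155≥652).
D2: not dominated.
D3: not dominated (best p99 latency).
D4: dominated by D2 (p99 latency 135≤173, throughput 4155≥367).
D5: not dominated (best throughput).
D6: dominated by D2 (p99 latency 135≤412, throughput 4155≥3616).
D7: dominated by D2 (p99 latency 135≤760, throughput 4155≥2337).
D8: dominated by D2 (p99 latency 135≤650, throughput 4155≥1115).
D9: dominated by D2 (p99 latency 135≤255, throughput 4155≥2152).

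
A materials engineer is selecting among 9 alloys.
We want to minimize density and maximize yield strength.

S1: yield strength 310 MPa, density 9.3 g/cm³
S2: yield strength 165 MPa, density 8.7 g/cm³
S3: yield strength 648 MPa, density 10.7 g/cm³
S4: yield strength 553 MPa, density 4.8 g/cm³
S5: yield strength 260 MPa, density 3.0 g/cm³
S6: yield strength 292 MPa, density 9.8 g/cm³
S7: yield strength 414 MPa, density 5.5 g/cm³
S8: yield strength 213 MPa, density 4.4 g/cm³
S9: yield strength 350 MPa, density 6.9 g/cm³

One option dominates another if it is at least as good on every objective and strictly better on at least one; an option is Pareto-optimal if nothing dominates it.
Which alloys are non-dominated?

S3, S4, S5

S1: dominated by S4 (yield strength 553≥310, density 4.8≤9.3).
S2: dominated by S4 (yield strength 553≥165, density 4.8≤8.7).
S3: not dominated (best yield strength).
S4: not dominated.
S5: not dominated (best density).
S6: dominated by S1 (yield strength 310≥292, density 9.3≤9.8).
S7: dominated by S4 (yield strength 553≥414, density 4.8≤5.5).
S8: dominated by S5 (yield strength 260≥213, density 3.0≤4.4).
S9: dominated by S4 (yield strength 553≥350, density 4.8≤6.9).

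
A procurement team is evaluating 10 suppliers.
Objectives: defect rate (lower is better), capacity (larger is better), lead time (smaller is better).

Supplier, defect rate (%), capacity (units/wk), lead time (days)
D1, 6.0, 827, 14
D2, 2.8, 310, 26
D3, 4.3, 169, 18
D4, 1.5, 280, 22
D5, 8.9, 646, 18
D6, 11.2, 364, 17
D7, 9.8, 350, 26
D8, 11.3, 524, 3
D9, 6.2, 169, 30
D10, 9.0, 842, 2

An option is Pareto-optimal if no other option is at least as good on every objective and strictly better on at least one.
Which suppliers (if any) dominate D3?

none

D1: worse on defect rate (6.0 vs 4.3).
D2: worse on lead time (26 vs 18).
D4: worse on lead time (22 vs 18).
D5: worse on defect rate (8.9 vs 4.3).
D6: worse on defect rate (11.2 vs 4.3).
D7: worse on defect rate (9.8 vs 4.3).
D8: worse on defect rate (11.3 vs 4.3).
D9: worse on defect rate (6.2 vs 4.3).
D10: worse on defect rate (9.0 vs 4.3).
No option dominates D3.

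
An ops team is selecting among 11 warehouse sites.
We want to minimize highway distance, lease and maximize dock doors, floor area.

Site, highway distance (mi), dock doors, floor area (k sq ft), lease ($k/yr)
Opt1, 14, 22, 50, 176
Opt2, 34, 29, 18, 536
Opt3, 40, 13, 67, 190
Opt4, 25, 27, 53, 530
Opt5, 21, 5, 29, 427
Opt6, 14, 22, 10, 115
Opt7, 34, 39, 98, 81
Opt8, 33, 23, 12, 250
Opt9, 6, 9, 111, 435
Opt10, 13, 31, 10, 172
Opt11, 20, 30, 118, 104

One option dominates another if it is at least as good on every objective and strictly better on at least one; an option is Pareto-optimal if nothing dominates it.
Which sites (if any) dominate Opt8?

Opt11: highway distance 20≤33, dock doors 30≥23, floor area 118≥12, lease 104≤250 — dominates Opt8.
Others (Opt1, Opt2, Opt3, Opt4, Opt5, Opt6, Opt7, Opt9, Opt10) are each worse than Opt8 on at least one objective.

Opt11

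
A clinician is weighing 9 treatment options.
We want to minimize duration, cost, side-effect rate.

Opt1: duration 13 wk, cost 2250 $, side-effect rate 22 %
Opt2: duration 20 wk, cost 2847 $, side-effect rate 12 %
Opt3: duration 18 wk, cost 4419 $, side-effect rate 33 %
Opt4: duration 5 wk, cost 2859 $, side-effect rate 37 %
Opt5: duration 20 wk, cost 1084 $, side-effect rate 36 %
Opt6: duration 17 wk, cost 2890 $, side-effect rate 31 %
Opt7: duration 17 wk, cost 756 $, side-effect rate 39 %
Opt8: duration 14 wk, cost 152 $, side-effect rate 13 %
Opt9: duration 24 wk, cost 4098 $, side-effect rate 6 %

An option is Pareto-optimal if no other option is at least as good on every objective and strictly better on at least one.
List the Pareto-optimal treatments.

Opt1, Opt2, Opt4, Opt8, Opt9

Opt1: not dominated.
Opt2: not dominated.
Opt3: dominated by Opt1 (duration 13≤18, cost 2250≤4419, side-effect rate 22≤33).
Opt4: not dominated (best duration).
Opt5: dominated by Opt8 (duration 14≤20, cost 152≤1084, side-effect rate 13≤36).
Opt6: dominated by Opt1 (duration 13≤17, cost 2250≤2890, side-effect rate 22≤31).
Opt7: dominated by Opt8 (duration 14≤17, cost 152≤756, side-effect rate 13≤39).
Opt8: not dominated (best cost).
Opt9: not dominated (best side-effect rate).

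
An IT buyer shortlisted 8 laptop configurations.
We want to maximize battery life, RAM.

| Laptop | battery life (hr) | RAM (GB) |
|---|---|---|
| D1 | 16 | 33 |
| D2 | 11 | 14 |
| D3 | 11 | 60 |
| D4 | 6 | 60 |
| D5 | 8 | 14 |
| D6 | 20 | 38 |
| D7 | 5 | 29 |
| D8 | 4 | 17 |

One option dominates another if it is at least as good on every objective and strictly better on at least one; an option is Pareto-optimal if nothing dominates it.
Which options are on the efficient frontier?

D3, D6

D1: dominated by D6 (battery life 20≥16, RAM 38≥33).
D2: dominated by D1 (battery life 16≥11, RAM 33≥14).
D3: not dominated.
D4: dominated by D3 (battery life 11≥6, RAM 60≥60).
D5: dominated by D1 (battery life 16≥8, RAM 33≥14).
D6: not dominated (best battery life).
D7: dominated by D1 (battery life 16≥5, RAM 33≥29).
D8: dominated by D1 (battery life 16≥4, RAM 33≥17).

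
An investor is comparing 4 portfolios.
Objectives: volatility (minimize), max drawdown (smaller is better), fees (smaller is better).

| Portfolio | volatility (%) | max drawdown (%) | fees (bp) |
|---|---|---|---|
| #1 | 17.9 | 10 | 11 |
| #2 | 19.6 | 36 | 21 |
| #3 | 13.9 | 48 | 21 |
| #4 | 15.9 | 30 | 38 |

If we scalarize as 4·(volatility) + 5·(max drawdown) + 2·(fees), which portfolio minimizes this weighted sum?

#1: 4·17.9 + 5·10 + 2·11 = 143.6
#2: 4·19.6 + 5·36 + 2·21 = 300.4
#3: 4·13.9 + 5·48 + 2·21 = 337.6
#4: 4·15.9 + 5·30 + 2·38 = 289.6
Lowest: #1 at 143.6.

#1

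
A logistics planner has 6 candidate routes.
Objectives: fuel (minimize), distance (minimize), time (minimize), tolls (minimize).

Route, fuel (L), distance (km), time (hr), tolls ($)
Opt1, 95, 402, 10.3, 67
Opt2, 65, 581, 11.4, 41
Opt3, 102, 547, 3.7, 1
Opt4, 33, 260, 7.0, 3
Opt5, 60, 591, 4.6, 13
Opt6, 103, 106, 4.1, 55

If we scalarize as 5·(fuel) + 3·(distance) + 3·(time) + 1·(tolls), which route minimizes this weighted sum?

Opt1: 5·95 + 3·402 + 3·10.3 + 1·67 = 1778.9
Opt2: 5·65 + 3·581 + 3·11.4 + 1·41 = 2143.2
Opt3: 5·102 + 3·547 + 3·3.7 + 1·1 = 2163.1
Opt4: 5·33 + 3·260 + 3·7.0 + 1·3 = 969.0
Opt5: 5·60 + 3·591 + 3·4.6 + 1·13 = 2099.8
Opt6: 5·103 + 3·106 + 3·4.1 + 1·55 = 900.3
Lowest: Opt6 at 900.3.

Opt6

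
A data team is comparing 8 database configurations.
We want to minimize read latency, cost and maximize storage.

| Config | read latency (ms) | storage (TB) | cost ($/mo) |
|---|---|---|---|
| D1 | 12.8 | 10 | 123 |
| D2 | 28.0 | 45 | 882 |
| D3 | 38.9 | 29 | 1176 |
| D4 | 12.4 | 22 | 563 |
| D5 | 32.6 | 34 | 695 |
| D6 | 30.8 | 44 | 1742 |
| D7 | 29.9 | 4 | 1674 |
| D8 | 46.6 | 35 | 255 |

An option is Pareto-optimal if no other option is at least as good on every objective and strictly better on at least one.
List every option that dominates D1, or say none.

none

D2: worse on read latency (28.0 vs 12.8).
D3: worse on read latency (38.9 vs 12.8).
D4: worse on cost (563 vs 123).
D5: worse on read latency (32.6 vs 12.8).
D6: worse on read latency (30.8 vs 12.8).
D7: worse on read latency (29.9 vs 12.8).
D8: worse on read latency (46.6 vs 12.8).
No option dominates D1.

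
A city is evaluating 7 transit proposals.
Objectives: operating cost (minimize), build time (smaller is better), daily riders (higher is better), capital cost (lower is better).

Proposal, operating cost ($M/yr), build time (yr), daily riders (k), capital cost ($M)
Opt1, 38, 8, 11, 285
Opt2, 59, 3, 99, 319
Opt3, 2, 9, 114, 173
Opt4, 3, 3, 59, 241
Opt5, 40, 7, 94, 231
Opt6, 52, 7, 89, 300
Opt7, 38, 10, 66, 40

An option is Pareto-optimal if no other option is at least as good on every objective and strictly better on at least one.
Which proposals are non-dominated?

Opt1: dominated by Opt4 (operating cost 3≤38, build time 3≤8, daily riders 59≥11, capital cost 241≤285).
Opt2: not dominated.
Opt3: not dominated (best operating cost).
Opt4: not dominated.
Opt5: not dominated.
Opt6: dominated by Opt5 (operating cost 40≤52, build time 7≤7, daily riders 94≥89, capital cost 231≤300).
Opt7: not dominated (best capital cost).

Opt2, Opt3, Opt4, Opt5, Opt7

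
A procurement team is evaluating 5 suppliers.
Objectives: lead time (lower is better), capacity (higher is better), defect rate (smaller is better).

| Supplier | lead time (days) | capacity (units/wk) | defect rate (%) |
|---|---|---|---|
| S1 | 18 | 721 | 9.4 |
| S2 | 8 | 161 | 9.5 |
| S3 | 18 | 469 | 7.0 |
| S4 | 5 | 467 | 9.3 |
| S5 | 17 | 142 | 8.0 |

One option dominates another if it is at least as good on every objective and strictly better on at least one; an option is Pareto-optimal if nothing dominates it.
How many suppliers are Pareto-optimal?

S1: not dominated (best capacity).
S2: dominated by S4 (lead time 5≤8, capacity 467≥161, defect rate 9.3≤9.5).
S3: not dominated (best defect rate).
S4: not dominated (best lead time).
S5: not dominated.
Pareto-optimal: S1, S3, S4, S5 → 4.

4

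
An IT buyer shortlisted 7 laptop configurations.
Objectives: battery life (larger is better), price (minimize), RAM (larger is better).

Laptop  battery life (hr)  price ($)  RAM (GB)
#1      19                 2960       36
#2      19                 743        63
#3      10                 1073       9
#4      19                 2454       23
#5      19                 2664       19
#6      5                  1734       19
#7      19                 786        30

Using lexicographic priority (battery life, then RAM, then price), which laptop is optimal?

#2

First maximize battery life: best is 19, kept {#1, #2, #4, #5, #7}.
Then maximize RAM: best is 63, kept {#2}.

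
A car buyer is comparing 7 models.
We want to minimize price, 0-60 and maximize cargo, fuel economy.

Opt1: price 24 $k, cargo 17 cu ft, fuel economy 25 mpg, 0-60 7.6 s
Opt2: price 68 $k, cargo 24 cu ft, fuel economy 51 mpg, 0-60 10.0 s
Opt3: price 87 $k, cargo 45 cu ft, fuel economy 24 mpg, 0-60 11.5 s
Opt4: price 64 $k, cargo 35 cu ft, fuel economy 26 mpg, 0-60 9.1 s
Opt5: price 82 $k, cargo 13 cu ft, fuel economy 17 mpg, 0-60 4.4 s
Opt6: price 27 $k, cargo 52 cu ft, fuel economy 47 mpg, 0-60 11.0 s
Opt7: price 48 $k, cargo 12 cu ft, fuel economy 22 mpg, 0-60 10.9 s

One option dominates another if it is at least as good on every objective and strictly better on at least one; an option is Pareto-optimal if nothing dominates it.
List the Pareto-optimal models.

Opt1, Opt2, Opt4, Opt5, Opt6

Opt1: not dominated (best price).
Opt2: not dominated (best fuel economy).
Opt3: dominated by Opt6 (price 27≤87, cargo 52≥45, fuel economy 47≥24, 0-60 11.0≤11.5).
Opt4: not dominated.
Opt5: not dominated (best 0-60).
Opt6: not dominated (best cargo).
Opt7: dominated by Opt1 (price 24≤48, cargo 17≥12, fuel economy 25≥22, 0-60 7.6≤10.9).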